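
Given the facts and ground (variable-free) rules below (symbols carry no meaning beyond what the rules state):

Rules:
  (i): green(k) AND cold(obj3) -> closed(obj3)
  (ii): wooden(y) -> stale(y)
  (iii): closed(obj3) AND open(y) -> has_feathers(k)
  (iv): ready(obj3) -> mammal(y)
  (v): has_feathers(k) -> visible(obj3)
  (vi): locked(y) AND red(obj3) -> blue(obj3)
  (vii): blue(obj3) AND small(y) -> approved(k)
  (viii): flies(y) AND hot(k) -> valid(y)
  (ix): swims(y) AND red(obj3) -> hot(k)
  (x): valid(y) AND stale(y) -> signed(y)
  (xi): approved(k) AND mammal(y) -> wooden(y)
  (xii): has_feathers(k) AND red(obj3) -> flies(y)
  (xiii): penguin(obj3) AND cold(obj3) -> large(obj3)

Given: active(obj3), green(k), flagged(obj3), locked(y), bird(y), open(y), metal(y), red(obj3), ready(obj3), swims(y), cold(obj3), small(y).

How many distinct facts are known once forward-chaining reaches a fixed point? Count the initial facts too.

24

Round 1: (i) [green(k) AND cold(obj3) -> closed(obj3)]; (iv) [ready(obj3) -> mammal(y)]; (vi) [locked(y) AND red(obj3) -> blue(obj3)]; (ix) [swims(y) AND red(obj3) -> hot(k)]. New: closed(obj3), mammal(y), blue(obj3), hot(k).
Round 2: (iii) [closed(obj3) AND open(y) -> has_feathers(k)]; (vii) [blue(obj3) AND small(y) -> approved(k)]. New: has_feathers(k), approved(k).
Round 3: (v) [has_feathers(k) -> visible(obj3)]; (xi) [approved(k) AND mammal(y) -> wooden(y)]; (xii) [has_feathers(k) AND red(obj3) -> flies(y)]. New: visible(obj3), wooden(y), flies(y).
Round 4: (ii) [wooden(y) -> stale(y)]; (viii) [flies(y) AND hot(k) -> valid(y)]. New: stale(y), valid(y).
Round 5: (x) [valid(y) AND stale(y) -> signed(y)]. New: signed(y).
Closure: {active(obj3), approved(k), bird(y), blue(obj3), closed(obj3), cold(obj3), flagged(obj3), flies(y), green(k), has_feathers(k), hot(k), locked(y), mammal(y), metal(y), open(y), ready(obj3), red(obj3), signed(y), small(y), stale(y), swims(y), valid(y), visible(obj3), wooden(y)} — 24 facts.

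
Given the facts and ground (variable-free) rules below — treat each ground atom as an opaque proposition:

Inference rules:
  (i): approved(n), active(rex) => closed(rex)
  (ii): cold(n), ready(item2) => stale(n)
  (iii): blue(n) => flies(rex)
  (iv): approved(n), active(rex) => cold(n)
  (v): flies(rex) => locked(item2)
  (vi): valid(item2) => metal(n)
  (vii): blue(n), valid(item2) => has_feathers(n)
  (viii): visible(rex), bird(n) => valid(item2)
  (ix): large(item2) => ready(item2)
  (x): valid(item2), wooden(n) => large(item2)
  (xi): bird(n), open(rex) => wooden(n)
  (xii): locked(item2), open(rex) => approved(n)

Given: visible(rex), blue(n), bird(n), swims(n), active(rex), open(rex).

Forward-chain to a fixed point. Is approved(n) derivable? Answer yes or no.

Round 1 — (iii), (viii), (xi), derive flies(rex), valid(item2), wooden(n).
Round 2 — (v), (vi), (vii), (x), derive locked(item2), metal(n), has_feathers(n), large(item2).
Round 3 — (ix), (xii), derive ready(item2), approved(n).
Round 4 — (i), (iv), derive closed(rex), cold(n).
Round 5 — (ii), derive stale(n).
approved(n) appears in round 3, so it is derivable.

yes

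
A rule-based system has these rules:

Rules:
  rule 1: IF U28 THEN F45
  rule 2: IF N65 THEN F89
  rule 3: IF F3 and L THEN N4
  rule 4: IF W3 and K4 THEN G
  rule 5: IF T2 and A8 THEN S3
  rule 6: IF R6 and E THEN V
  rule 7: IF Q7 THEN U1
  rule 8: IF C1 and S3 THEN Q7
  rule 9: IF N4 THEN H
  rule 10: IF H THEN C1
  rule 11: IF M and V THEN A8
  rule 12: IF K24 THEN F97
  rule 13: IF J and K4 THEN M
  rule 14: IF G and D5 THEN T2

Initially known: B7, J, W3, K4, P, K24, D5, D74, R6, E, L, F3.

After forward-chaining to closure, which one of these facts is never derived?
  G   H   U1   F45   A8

Round 1: rule 3 [IF F3 and L THEN N4]; rule 4 [IF W3 and K4 THEN G]; rule 6 [IF R6 and E THEN V]; rule 12 [IF K24 THEN F97]; rule 13 [IF J and K4 THEN M]. New: N4, G, V, F97, M.
Round 2: rule 9 [IF N4 THEN H]; rule 11 [IF M and V THEN A8]; rule 14 [IF G and D5 THEN T2]. New: H, A8, T2.
Round 3: rule 5 [IF T2 and A8 THEN S3]; rule 10 [IF H THEN C1]. New: S3, C1.
Round 4: rule 8 [IF C1 and S3 THEN Q7]. New: Q7.
Round 5: rule 7 [IF Q7 THEN U1]. New: U1.
Derived: H (round 2), A8 (round 2), G (round 1), U1 (round 5). F45 never appears in any round.

F45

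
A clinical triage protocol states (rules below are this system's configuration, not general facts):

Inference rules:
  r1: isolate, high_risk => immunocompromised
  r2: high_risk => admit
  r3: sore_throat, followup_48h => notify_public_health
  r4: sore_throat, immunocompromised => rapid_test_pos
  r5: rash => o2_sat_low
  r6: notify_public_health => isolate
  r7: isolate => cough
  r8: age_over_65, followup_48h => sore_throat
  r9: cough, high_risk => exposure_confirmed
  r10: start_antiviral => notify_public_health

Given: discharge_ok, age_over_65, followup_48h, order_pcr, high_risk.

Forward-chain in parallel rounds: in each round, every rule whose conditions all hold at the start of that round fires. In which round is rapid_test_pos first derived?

5

Round 1 — r2, r8, derive admit, sore_throat.
Round 2 — r3, derive notify_public_health.
Round 3 — r6, derive isolate.
Round 4 — r1, r7, derive immunocompromised, cough.
Round 5 — r4, r9, derive rapid_test_pos, exposure_confirmed.
rapid_test_pos first appears in round 5.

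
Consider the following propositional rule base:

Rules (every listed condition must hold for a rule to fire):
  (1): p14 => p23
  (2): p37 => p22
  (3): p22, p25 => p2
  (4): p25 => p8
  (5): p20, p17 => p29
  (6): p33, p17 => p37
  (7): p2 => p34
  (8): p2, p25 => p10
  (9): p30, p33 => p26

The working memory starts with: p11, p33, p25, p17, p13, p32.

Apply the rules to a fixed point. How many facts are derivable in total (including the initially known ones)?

Round 1 fires (4), (6), giving p8, p37.
Round 2 fires (2), giving p22.
Round 3 fires (3), giving p2.
Round 4 fires (7), (8), giving p34, p10.
Closure: {p10, p11, p13, p17, p2, p22, p25, p32, p33, p34, p37, p8} — 12 facts.

12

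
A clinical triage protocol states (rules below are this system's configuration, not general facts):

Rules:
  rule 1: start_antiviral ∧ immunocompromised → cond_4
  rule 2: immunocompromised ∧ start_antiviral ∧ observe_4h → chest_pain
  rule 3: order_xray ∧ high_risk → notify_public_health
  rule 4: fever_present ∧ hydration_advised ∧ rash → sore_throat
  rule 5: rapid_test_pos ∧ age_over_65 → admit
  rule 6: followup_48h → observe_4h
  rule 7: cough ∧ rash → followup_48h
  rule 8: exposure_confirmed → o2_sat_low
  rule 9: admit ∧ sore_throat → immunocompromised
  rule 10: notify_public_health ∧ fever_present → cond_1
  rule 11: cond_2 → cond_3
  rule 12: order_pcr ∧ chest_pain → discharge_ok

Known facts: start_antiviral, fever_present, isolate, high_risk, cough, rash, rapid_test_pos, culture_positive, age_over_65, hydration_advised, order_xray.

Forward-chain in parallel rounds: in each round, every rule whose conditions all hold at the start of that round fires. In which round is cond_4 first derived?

3

Round 1: rule 3 [order_xray ∧ high_risk → notify_public_health]; rule 4 [fever_present ∧ hydration_advised ∧ rash → sore_throat]; rule 5 [rapid_test_pos ∧ age_over_65 → admit]; rule 7 [cough ∧ rash → followup_48h]. Adds notify_public_health, sore_throat, admit, followup_48h.
Round 2: rule 6 [followup_48h → observe_4h]; rule 9 [admit ∧ sore_throat → immunocompromised]; rule 10 [notify_public_health ∧ fever_present → cond_1]. Adds observe_4h, immunocompromised, cond_1.
Round 3: rule 1 [start_antiviral ∧ immunocompromised → cond_4]; rule 2 [immunocompromised ∧ start_antiviral ∧ observe_4h → chest_pain]. Adds cond_4, chest_pain.
cond_4 first appears in round 3.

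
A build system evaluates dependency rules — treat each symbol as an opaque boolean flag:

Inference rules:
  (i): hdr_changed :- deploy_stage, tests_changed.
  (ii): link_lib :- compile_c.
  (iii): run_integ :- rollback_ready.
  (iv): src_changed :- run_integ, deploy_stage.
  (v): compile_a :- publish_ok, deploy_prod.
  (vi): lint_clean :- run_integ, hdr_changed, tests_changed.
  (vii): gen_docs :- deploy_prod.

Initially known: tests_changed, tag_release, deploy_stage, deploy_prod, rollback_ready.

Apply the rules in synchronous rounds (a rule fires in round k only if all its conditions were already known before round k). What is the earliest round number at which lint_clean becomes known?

Round 1: (i) [hdr_changed :- deploy_stage, tests_changed.]; (iii) [run_integ :- rollback_ready.]; (vii) [gen_docs :- deploy_prod.]. New: hdr_changed, run_integ, gen_docs.
Round 2: (iv) [src_changed :- run_integ, deploy_stage.]; (vi) [lint_clean :- run_integ, hdr_changed, tests_changed.]. New: src_changed, lint_clean.
lint_clean first appears in round 2.

2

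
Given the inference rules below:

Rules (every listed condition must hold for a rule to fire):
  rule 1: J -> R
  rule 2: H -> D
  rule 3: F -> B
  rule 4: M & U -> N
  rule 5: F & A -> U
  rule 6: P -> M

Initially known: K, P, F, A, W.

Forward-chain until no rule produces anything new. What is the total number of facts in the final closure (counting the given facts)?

9

Round 1 — rule 3, rule 5, rule 6, derive B, U, M.
Round 2 — rule 4, derive N.
Closure: {A, B, F, K, M, N, P, U, W} — 9 facts.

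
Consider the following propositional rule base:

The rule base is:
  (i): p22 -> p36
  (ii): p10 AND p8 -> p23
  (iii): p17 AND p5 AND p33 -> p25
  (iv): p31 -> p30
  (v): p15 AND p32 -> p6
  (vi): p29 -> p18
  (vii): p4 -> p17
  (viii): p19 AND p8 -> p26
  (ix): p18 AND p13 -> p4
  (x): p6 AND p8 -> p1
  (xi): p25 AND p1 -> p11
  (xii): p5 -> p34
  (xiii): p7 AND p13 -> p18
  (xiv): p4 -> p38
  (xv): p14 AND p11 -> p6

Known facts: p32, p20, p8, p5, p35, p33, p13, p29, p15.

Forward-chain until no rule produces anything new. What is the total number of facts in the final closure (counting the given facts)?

18

Round 1: (v) [p15 AND p32 -> p6]; (vi) [p29 -> p18]; (xii) [p5 -> p34]. Adds p6, p18, p34.
Round 2: (ix) [p18 AND p13 -> p4]; (x) [p6 AND p8 -> p1]. Adds p4, p1.
Round 3: (vii) [p4 -> p17]; (xiv) [p4 -> p38]. Adds p17, p38.
Round 4: (iii) [p17 AND p5 AND p33 -> p25]. Adds p25.
Round 5: (xi) [p25 AND p1 -> p11]. Adds p11.
Closure: {p1, p11, p13, p15, p17, p18, p20, p25, p29, p32, p33, p34, p35, p38, p4, p5, p6, p8} — 18 facts.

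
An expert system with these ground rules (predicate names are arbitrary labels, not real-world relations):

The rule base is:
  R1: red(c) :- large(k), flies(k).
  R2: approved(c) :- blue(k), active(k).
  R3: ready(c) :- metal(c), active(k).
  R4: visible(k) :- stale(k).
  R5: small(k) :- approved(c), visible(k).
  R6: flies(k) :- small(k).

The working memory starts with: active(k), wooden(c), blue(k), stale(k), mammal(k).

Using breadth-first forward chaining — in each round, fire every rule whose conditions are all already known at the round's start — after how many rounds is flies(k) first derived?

Round 1 — R2, R4, derive approved(c), visible(k).
Round 2 — R5, derive small(k).
Round 3 — R6, derive flies(k).
flies(k) first appears in round 3.

3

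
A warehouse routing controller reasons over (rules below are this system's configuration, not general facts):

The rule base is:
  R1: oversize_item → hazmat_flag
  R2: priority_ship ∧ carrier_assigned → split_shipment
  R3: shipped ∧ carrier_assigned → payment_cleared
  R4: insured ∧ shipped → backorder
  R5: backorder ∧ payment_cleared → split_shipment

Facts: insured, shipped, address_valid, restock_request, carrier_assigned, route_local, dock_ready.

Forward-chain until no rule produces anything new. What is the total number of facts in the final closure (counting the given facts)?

[1] R3 [shipped ∧ carrier_assigned → payment_cleared]; R4 [insured ∧ shipped → backorder]. ⇒ new: payment_cleared, backorder.
[2] R5 [backorder ∧ payment_cleared → split_shipment]. ⇒ new: split_shipment.
Closure: {address_valid, backorder, carrier_assigned, dock_ready, insured, payment_cleared, restock_request, route_local, shipped, split_shipment} — 10 facts.

10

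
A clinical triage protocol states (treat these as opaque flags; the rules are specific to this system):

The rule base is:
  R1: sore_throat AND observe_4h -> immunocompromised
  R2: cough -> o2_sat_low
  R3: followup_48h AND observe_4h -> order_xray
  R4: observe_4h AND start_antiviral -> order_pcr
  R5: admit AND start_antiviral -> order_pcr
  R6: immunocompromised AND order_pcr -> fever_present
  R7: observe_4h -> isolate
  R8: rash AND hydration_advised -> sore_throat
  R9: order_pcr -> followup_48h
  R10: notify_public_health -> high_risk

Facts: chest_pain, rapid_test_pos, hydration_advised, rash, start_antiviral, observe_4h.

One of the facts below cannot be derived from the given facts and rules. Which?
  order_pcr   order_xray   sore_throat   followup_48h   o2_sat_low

Round 1: R4 [observe_4h AND start_antiviral -> order_pcr]; R7 [observe_4h -> isolate]; R8 [rash AND hydration_advised -> sore_throat]. New: order_pcr, isolate, sore_throat.
Round 2: R1 [sore_throat AND observe_4h -> immunocompromised]; R9 [order_pcr -> followup_48h]. New: immunocompromised, followup_48h.
Round 3: R3 [followup_48h AND observe_4h -> order_xray]; R6 [immunocompromised AND order_pcr -> fever_present]. New: order_xray, fever_present.
Derived: followup_48h (round 2), order_xray (round 3), order_pcr (round 1), sore_throat (round 1). o2_sat_low never appears in any round.

o2_sat_low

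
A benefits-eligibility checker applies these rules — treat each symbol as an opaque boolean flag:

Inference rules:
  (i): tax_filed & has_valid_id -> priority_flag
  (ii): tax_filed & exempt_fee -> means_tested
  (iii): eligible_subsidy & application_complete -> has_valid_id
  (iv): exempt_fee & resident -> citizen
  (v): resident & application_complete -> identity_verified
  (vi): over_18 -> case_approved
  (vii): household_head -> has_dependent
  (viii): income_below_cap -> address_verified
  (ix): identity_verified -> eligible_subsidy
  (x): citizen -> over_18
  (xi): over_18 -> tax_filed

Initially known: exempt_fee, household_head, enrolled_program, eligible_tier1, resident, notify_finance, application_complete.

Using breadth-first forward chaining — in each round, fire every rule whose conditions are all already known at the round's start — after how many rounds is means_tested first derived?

Round 1: (iv) [exempt_fee & resident -> citizen]; (v) [resident & application_complete -> identity_verified]; (vii) [household_head -> has_dependent]. New: citizen, identity_verified, has_dependent.
Round 2: (ix) [identity_verified -> eligible_subsidy]; (x) [citizen -> over_18]. New: eligible_subsidy, over_18.
Round 3: (iii) [eligible_subsidy & application_complete -> has_valid_id]; (vi) [over_18 -> case_approved]; (xi) [over_18 -> tax_filed]. New: has_valid_id, case_approved, tax_filed.
Round 4: (i) [tax_filed & has_valid_id -> priority_flag]; (ii) [tax_filed & exempt_fee -> means_tested]. New: priority_flag, means_tested.
means_tested first appears in round 4.

4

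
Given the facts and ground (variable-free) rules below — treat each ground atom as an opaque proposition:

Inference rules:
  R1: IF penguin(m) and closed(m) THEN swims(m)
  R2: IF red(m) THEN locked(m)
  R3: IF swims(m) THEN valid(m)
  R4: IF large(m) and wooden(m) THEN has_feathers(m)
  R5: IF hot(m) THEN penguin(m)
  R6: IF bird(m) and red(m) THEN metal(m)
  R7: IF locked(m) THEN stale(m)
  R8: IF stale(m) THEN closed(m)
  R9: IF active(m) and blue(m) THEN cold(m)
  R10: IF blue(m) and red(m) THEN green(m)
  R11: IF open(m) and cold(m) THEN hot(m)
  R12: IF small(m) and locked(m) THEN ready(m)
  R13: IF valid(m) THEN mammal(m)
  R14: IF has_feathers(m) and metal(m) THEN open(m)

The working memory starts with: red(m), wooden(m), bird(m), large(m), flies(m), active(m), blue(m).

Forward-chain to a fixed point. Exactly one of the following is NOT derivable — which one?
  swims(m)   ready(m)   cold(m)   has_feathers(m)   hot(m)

ready(m)

Round 1: R2 [IF red(m) THEN locked(m)]; R4 [IF large(m) and wooden(m) THEN has_feathers(m)]; R6 [IF bird(m) and red(m) THEN metal(m)]; R9 [IF active(m) and blue(m) THEN cold(m)]; R10 [IF blue(m) and red(m) THEN green(m)]. Adds locked(m), has_feathers(m), metal(m), cold(m), green(m).
Round 2: R7 [IF locked(m) THEN stale(m)]; R14 [IF has_feathers(m) and metal(m) THEN open(m)]. Adds stale(m), open(m).
Round 3: R8 [IF stale(m) THEN closed(m)]; R11 [IF open(m) and cold(m) THEN hot(m)]. Adds closed(m), hot(m).
Round 4: R5 [IF hot(m) THEN penguin(m)]. Adds penguin(m).
Round 5: R1 [IF penguin(m) and closed(m) THEN swims(m)]. Adds swims(m).
Round 6: R3 [IF swims(m) THEN valid(m)]. Adds valid(m).
Round 7: R13 [IF valid(m) THEN mammal(m)]. Adds mammal(m).
Derived: hot(m) (round 3), cold(m) (round 1), swims(m) (round 5), has_feathers(m) (round 1). ready(m) never appears in any round.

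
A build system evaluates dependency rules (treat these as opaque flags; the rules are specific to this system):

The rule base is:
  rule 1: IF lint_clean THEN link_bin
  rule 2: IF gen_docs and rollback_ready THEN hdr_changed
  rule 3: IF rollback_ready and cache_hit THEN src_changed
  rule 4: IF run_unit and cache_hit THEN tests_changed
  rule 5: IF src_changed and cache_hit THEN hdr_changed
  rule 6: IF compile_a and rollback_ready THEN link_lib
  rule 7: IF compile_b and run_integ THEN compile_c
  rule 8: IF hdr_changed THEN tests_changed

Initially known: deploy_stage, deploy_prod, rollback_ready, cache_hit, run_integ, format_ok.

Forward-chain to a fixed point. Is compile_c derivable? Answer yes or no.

Round 1 — rule 3, derive src_changed.
Round 2 — rule 5, derive hdr_changed.
Round 3 — rule 8, derive tests_changed.
Fixed point reached. compile_c is concluded only by rule 7; rule 7 needs compile_b (never derived).

no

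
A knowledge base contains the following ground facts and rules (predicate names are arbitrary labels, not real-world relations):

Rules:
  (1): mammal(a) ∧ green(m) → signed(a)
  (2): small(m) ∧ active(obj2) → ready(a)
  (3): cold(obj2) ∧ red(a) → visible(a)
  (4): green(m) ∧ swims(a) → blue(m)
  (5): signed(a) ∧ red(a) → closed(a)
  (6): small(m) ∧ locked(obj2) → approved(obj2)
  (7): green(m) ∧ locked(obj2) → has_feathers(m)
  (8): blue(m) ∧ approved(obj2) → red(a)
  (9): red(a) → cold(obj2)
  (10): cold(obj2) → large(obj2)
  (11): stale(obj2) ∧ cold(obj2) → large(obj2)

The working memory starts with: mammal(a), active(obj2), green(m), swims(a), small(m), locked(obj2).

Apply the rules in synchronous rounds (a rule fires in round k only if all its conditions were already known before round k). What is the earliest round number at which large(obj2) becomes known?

4

Round 1 fires (1), (2), (4), (6), (7), giving signed(a), ready(a), blue(m), approved(obj2), has_feathers(m).
Round 2 fires (8), giving red(a).
Round 3 fires (5), (9), giving closed(a), cold(obj2).
Round 4 fires (3), (10), giving visible(a), large(obj2).
large(obj2) first appears in round 4.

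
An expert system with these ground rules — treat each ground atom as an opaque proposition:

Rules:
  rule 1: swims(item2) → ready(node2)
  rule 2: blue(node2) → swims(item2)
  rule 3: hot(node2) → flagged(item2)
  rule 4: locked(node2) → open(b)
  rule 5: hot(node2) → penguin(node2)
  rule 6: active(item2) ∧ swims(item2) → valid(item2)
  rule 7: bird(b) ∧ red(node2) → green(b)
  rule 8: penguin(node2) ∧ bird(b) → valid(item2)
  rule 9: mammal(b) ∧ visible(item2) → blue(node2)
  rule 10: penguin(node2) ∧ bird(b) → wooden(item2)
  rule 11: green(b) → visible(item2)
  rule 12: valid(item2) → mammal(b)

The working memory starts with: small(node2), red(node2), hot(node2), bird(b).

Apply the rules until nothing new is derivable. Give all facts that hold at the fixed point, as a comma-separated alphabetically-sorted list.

[1] rule 3 [hot(node2) → flagged(item2)]; rule 5 [hot(node2) → penguin(node2)]; rule 7 [bird(b) ∧ red(node2) → green(b)]. ⇒ new: flagged(item2), penguin(node2), green(b).
[2] rule 8 [penguin(node2) ∧ bird(b) → valid(item2)]; rule 10 [penguin(node2) ∧ bird(b) → wooden(item2)]; rule 11 [green(b) → visible(item2)]. ⇒ new: valid(item2), wooden(item2), visible(item2).
[3] rule 12 [valid(item2) → mammal(b)]. ⇒ new: mammal(b).
[4] rule 9 [mammal(b) ∧ visible(item2) → blue(node2)]. ⇒ new: blue(node2).
[5] rule 2 [blue(node2) → swims(item2)]. ⇒ new: swims(item2).
[6] rule 1 [swims(item2) → ready(node2)]. ⇒ new: ready(node2).

bird(b), blue(node2), flagged(item2), green(b), hot(node2), mammal(b), penguin(node2), ready(node2), red(node2), small(node2), swims(item2), valid(item2), visible(item2), wooden(item2)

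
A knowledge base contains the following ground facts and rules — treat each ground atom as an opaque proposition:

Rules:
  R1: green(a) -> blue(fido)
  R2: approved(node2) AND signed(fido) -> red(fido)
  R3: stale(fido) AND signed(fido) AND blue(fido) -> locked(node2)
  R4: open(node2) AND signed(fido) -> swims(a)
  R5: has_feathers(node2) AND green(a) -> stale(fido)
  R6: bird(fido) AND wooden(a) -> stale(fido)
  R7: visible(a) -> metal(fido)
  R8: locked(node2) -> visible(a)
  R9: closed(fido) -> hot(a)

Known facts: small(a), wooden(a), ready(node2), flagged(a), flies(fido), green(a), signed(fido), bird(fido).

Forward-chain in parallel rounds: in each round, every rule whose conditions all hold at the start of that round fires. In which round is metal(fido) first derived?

4

Round 1: R1 [green(a) -> blue(fido)]; R6 [bird(fido) AND wooden(a) -> stale(fido)]. New: blue(fido), stale(fido).
Round 2: R3 [stale(fido) AND signed(fido) AND blue(fido) -> locked(node2)]. New: locked(node2).
Round 3: R8 [locked(node2) -> visible(a)]. New: visible(a).
Round 4: R7 [visible(a) -> metal(fido)]. New: metal(fido).
metal(fido) first appears in round 4.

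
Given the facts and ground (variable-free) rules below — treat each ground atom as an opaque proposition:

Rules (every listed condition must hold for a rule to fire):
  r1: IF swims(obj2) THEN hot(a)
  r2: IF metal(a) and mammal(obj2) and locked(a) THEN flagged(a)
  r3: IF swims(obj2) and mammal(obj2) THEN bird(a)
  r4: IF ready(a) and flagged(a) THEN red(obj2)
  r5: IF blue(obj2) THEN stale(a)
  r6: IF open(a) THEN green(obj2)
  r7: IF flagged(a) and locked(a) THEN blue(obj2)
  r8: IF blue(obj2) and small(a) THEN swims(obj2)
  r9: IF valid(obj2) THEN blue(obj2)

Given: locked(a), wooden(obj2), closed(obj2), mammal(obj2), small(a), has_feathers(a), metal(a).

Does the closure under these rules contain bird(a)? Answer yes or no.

yes

Round 1: r2 [IF metal(a) and mammal(obj2) and locked(a) THEN flagged(a)]. New: flagged(a).
Round 2: r7 [IF flagged(a) and locked(a) THEN blue(obj2)]. New: blue(obj2).
Round 3: r5 [IF blue(obj2) THEN stale(a)]; r8 [IF blue(obj2) and small(a) THEN swims(obj2)]. New: stale(a), swims(obj2).
Round 4: r1 [IF swims(obj2) THEN hot(a)]; r3 [IF swims(obj2) and mammal(obj2) THEN bird(a)]. New: hot(a), bird(a).
bird(a) appears in round 4, so it is derivable.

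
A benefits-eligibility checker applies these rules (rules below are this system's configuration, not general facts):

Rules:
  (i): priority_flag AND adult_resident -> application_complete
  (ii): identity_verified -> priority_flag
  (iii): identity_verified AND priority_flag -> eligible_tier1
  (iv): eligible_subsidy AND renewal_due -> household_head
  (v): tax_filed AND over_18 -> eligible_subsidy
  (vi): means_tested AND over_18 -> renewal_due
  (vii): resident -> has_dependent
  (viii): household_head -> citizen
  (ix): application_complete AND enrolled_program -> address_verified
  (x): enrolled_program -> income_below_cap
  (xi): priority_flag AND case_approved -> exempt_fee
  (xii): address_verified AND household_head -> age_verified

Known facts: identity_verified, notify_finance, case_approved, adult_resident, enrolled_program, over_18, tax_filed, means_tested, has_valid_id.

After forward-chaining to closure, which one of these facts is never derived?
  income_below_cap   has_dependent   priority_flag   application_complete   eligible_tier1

has_dependent

[1] (ii) [identity_verified -> priority_flag]; (v) [tax_filed AND over_18 -> eligible_subsidy]; (vi) [means_tested AND over_18 -> renewal_due]; (x) [enrolled_program -> income_below_cap]. ⇒ new: priority_flag, eligible_subsidy, renewal_due, income_below_cap.
[2] (i) [priority_flag AND adult_resident -> application_complete]; (iii) [identity_verified AND priority_flag -> eligible_tier1]; (iv) [eligible_subsidy AND renewal_due -> household_head]; (xi) [priority_flag AND case_approved -> exempt_fee]. ⇒ new: application_complete, eligible_tier1, household_head, exempt_fee.
[3] (viii) [household_head -> citizen]; (ix) [application_complete AND enrolled_program -> address_verified]. ⇒ new: citizen, address_verified.
[4] (xii) [address_verified AND household_head -> age_verified]. ⇒ new: age_verified.
Derived: eligible_tier1 (round 2), priority_flag (round 1), application_complete (round 2), income_below_cap (round 1). has_dependent never appears in any round.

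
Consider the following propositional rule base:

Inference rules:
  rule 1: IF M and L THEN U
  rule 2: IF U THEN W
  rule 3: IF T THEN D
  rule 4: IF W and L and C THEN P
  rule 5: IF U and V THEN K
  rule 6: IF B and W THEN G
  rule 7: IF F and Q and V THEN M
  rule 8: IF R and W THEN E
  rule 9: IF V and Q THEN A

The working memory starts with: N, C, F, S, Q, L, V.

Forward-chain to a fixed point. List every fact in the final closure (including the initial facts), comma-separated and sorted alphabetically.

Round 1 — rule 7, rule 9, derive M, A.
Round 2 — rule 1, derive U.
Round 3 — rule 2, rule 5, derive W, K.
Round 4 — rule 4, derive P.

A, C, F, K, L, M, N, P, Q, S, U, V, W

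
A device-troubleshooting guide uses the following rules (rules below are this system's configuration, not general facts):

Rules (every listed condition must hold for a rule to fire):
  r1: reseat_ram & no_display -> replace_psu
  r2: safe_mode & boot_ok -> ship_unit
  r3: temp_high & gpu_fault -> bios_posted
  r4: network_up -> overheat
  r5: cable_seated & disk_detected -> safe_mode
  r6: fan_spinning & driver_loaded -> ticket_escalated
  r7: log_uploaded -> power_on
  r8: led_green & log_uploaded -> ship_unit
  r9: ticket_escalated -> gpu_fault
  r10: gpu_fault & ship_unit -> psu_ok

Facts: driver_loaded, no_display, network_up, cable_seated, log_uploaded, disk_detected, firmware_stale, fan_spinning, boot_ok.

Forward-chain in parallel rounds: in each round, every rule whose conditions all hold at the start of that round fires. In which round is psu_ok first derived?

Round 1 — r4, r5, r6, r7, derive overheat, safe_mode, ticket_escalated, power_on.
Round 2 — r2, r9, derive ship_unit, gpu_fault.
Round 3 — r10, derive psu_ok.
psu_ok first appears in round 3.

3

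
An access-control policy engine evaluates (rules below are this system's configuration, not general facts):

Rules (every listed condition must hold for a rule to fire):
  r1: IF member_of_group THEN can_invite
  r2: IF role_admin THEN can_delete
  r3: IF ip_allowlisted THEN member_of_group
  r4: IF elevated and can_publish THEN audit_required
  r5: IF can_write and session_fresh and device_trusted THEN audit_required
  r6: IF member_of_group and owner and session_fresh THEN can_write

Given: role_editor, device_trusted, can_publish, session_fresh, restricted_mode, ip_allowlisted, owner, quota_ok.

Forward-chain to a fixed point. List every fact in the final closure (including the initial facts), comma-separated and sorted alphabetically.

Round 1: r3 [IF ip_allowlisted THEN member_of_group]. New: member_of_group.
Round 2: r1 [IF member_of_group THEN can_invite]; r6 [IF member_of_group and owner and session_fresh THEN can_write]. New: can_invite, can_write.
Round 3: r5 [IF can_write and session_fresh and device_trusted THEN audit_required]. New: audit_required.

audit_required, can_invite, can_publish, can_write, device_trusted, ip_allowlisted, member_of_group, owner, quota_ok, restricted_mode, role_editor, session_fresh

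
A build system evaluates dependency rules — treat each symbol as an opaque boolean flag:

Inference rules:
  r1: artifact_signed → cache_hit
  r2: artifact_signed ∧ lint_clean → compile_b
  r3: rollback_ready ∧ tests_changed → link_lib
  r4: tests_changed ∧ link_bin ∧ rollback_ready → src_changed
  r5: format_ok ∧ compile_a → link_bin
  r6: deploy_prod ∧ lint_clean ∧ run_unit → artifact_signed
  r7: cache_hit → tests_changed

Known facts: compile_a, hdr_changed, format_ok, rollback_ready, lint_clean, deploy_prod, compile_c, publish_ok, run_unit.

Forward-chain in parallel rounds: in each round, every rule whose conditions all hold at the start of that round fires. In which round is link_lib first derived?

4

[1] r5 [format_ok ∧ compile_a → link_bin]; r6 [deploy_prod ∧ lint_clean ∧ run_unit → artifact_signed]. ⇒ new: link_bin, artifact_signed.
[2] r1 [artifact_signed → cache_hit]; r2 [artifact_signed ∧ lint_clean → compile_b]. ⇒ new: cache_hit, compile_b.
[3] r7 [cache_hit → tests_changed]. ⇒ new: tests_changed.
[4] r3 [rollback_ready ∧ tests_changed → link_lib]; r4 [tests_changed ∧ link_bin ∧ rollback_ready → src_changed]. ⇒ new: link_lib, src_changed.
link_lib first appears in round 4.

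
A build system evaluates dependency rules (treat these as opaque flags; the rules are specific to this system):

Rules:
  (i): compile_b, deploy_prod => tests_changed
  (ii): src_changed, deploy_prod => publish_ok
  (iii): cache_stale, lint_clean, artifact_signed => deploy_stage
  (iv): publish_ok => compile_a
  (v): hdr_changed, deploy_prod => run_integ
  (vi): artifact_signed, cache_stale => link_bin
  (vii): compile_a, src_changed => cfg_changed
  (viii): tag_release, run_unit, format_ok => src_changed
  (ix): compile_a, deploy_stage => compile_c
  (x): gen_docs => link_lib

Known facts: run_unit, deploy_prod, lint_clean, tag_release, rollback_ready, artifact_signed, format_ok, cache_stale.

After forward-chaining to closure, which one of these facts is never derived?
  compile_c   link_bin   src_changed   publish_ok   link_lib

link_lib

[1] (iii) [cache_stale, lint_clean, artifact_signed => deploy_stage]; (vi) [artifact_signed, cache_stale => link_bin]; (viii) [tag_release, run_unit, format_ok => src_changed]. ⇒ new: deploy_stage, link_bin, src_changed.
[2] (ii) [src_changed, deploy_prod => publish_ok]. ⇒ new: publish_ok.
[3] (iv) [publish_ok => compile_a]. ⇒ new: compile_a.
[4] (vii) [compile_a, src_changed => cfg_changed]; (ix) [compile_a, deploy_stage => compile_c]. ⇒ new: cfg_changed, compile_c.
Derived: publish_ok (round 2), src_changed (round 1), compile_c (round 4), link_bin (round 1). link_lib never appears in any round.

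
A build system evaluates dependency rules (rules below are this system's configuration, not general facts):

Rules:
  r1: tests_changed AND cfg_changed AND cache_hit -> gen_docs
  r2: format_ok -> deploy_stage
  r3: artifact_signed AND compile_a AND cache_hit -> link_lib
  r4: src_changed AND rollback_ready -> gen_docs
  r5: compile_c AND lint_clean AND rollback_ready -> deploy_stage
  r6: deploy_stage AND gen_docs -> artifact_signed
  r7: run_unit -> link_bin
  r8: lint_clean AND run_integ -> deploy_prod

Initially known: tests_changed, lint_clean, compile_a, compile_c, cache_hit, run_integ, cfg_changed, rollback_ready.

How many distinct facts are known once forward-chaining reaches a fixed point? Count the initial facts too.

Round 1 fires r1, r5, r8, giving gen_docs, deploy_stage, deploy_prod.
Round 2 fires r6, giving artifact_signed.
Round 3 fires r3, giving link_lib.
Closure: {artifact_signed, cache_hit, cfg_changed, compile_a, compile_c, deploy_prod, deploy_stage, gen_docs, link_lib, lint_clean, rollback_ready, run_integ, tests_changed} — 13 facts.

13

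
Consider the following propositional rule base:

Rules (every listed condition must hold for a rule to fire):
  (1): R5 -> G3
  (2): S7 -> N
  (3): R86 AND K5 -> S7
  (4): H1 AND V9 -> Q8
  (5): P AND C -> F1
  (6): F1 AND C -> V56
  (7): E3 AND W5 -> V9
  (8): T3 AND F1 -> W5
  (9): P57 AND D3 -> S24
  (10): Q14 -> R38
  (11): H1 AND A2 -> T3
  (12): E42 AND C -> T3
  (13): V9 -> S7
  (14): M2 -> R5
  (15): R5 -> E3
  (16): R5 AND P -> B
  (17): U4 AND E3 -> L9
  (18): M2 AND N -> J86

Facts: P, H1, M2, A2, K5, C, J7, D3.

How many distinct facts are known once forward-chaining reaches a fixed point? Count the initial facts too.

21

Round 1: (5) [P AND C -> F1]; (11) [H1 AND A2 -> T3]; (14) [M2 -> R5]. New: F1, T3, R5.
Round 2: (1) [R5 -> G3]; (6) [F1 AND C -> V56]; (8) [T3 AND F1 -> W5]; (15) [R5 -> E3]; (16) [R5 AND P -> B]. New: G3, V56, W5, E3, B.
Round 3: (7) [E3 AND W5 -> V9]. New: V9.
Round 4: (4) [H1 AND V9 -> Q8]; (13) [V9 -> S7]. New: Q8, S7.
Round 5: (2) [S7 -> N]. New: N.
Round 6: (18) [M2 AND N -> J86]. New: J86.
Closure: {A2, B, C, D3, E3, F1, G3, H1, J7, J86, K5, M2, N, P, Q8, R5, S7, T3, V56, V9, W5} — 21 facts.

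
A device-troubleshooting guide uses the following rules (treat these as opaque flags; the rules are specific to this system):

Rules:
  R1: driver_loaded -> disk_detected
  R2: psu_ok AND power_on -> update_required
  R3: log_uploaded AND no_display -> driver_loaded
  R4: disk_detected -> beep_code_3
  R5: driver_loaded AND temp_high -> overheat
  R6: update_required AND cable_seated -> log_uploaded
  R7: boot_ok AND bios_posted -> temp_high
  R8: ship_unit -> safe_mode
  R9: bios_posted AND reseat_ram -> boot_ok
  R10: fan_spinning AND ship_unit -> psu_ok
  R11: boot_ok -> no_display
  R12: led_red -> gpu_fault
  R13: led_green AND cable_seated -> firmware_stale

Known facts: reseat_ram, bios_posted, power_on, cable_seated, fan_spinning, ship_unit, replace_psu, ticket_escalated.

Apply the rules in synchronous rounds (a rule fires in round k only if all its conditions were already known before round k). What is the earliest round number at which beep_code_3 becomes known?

6

Round 1 — R8, R9, R10, derive safe_mode, boot_ok, psu_ok.
Round 2 — R2, R7, R11, derive update_required, temp_high, no_display.
Round 3 — R6, derive log_uploaded.
Round 4 — R3, derive driver_loaded.
Round 5 — R1, R5, derive disk_detected, overheat.
Round 6 — R4, derive beep_code_3.
beep_code_3 first appears in round 6.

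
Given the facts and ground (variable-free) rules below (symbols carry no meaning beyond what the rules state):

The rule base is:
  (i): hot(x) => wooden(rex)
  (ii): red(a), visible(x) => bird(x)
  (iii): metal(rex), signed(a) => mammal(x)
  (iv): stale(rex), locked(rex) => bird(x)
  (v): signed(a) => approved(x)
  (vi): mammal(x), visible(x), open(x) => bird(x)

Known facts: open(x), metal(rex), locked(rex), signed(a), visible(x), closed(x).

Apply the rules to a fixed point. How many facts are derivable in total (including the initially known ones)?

[1] (iii) [metal(rex), signed(a) => mammal(x)]; (v) [signed(a) => approved(x)]. ⇒ new: mammal(x), approved(x).
[2] (vi) [mammal(x), visible(x), open(x) => bird(x)]. ⇒ new: bird(x).
Closure: {approved(x), bird(x), closed(x), locked(rex), mammal(x), metal(rex), open(x), signed(a), visible(x)} — 9 facts.

9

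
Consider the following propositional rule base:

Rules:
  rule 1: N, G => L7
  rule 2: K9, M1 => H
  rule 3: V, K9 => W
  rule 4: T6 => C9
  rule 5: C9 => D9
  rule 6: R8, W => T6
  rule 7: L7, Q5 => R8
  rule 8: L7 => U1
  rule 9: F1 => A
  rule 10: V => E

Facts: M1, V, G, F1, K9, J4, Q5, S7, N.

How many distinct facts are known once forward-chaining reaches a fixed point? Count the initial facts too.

19

[1] rule 1 [N, G => L7]; rule 2 [K9, M1 => H]; rule 3 [V, K9 => W]; rule 9 [F1 => A]; rule 10 [V => E]. ⇒ new: L7, H, W, A, E.
[2] rule 7 [L7, Q5 => R8]; rule 8 [L7 => U1]. ⇒ new: R8, U1.
[3] rule 6 [R8, W => T6]. ⇒ new: T6.
[4] rule 4 [T6 => C9]. ⇒ new: C9.
[5] rule 5 [C9 => D9]. ⇒ new: D9.
Closure: {A, C9, D9, E, F1, G, H, J4, K9, L7, M1, N, Q5, R8, S7, T6, U1, V, W} — 19 facts.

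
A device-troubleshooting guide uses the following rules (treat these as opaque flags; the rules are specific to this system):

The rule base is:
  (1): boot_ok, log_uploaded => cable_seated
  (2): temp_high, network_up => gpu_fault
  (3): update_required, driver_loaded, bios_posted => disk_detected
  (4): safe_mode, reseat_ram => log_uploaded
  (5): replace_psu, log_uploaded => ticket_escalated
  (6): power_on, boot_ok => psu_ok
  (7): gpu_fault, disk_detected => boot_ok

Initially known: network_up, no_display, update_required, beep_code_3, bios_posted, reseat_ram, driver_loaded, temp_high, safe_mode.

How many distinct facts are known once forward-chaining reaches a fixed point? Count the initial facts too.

14

Round 1 — (2), (3), (4), derive gpu_fault, disk_detected, log_uploaded.
Round 2 — (7), derive boot_ok.
Round 3 — (1), derive cable_seated.
Closure: {beep_code_3, bios_posted, boot_ok, cable_seated, disk_detected, driver_loaded, gpu_fault, log_uploaded, network_up, no_display, reseat_ram, safe_mode, temp_high, update_required} — 14 facts.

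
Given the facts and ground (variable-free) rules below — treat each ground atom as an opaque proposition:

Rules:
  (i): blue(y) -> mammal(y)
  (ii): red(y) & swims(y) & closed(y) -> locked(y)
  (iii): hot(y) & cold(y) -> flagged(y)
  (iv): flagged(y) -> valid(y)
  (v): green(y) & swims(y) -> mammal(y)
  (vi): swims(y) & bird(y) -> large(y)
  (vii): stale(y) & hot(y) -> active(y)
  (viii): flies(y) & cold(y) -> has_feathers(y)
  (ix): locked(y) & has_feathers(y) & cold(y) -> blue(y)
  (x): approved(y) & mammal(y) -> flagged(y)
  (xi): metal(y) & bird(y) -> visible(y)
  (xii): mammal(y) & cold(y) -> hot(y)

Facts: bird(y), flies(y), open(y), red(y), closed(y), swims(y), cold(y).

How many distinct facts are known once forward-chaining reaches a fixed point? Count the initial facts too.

Round 1: (ii) [red(y) & swims(y) & closed(y) -> locked(y)]; (vi) [swims(y) & bird(y) -> large(y)]; (viii) [flies(y) & cold(y) -> has_feathers(y)]. New: locked(y), large(y), has_feathers(y).
Round 2: (ix) [locked(y) & has_feathers(y) & cold(y) -> blue(y)]. New: blue(y).
Round 3: (i) [blue(y) -> mammal(y)]. New: mammal(y).
Round 4: (xii) [mammal(y) & cold(y) -> hot(y)]. New: hot(y).
Round 5: (iii) [hot(y) & cold(y) -> flagged(y)]. New: flagged(y).
Round 6: (iv) [flagged(y) -> valid(y)]. New: valid(y).
Closure: {bird(y), blue(y), closed(y), cold(y), flagged(y), flies(y), has_feathers(y), hot(y), large(y), locked(y), mammal(y), open(y), red(y), swims(y), valid(y)} — 15 facts.

15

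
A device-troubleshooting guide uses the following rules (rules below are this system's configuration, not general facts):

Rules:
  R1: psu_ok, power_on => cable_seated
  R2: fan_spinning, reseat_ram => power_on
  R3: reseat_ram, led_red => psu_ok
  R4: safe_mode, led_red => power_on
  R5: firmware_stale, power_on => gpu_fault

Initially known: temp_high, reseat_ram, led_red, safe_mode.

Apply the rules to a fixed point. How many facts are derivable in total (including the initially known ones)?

Round 1: R3 [reseat_ram, led_red => psu_ok]; R4 [safe_mode, led_red => power_on]. Adds psu_ok, power_on.
Round 2: R1 [psu_ok, power_on => cable_seated]. Adds cable_seated.
Closure: {cable_seated, led_red, power_on, psu_ok, reseat_ram, safe_mode, temp_high} — 7 facts.

7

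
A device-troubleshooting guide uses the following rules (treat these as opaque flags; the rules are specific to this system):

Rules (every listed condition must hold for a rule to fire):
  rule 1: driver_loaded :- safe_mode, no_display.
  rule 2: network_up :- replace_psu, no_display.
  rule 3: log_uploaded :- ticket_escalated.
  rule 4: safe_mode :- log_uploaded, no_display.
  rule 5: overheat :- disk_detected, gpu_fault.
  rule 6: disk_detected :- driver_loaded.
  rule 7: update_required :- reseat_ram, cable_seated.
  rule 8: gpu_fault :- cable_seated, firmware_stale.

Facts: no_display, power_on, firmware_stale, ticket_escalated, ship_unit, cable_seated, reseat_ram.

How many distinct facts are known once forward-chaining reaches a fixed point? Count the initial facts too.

14

Round 1 — rule 3, rule 7, rule 8, derive log_uploaded, update_required, gpu_fault.
Round 2 — rule 4, derive safe_mode.
Round 3 — rule 1, derive driver_loaded.
Round 4 — rule 6, derive disk_detected.
Round 5 — rule 5, derive overheat.
Closure: {cable_seated, disk_detected, driver_loaded, firmware_stale, gpu_fault, log_uploaded, no_display, overheat, power_on, reseat_ram, safe_mode, ship_unit, ticket_escalated, update_required} — 14 facts.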